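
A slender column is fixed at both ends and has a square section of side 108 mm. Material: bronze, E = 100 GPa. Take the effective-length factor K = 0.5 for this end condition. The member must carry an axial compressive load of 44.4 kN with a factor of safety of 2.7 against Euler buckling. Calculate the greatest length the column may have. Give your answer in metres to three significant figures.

I = a⁴/12 = 108⁴/12 = 1.134×10^7 mm⁴
I = 1.134×10^-5 m⁴
Required critical load P_cr = n·P = 2.7 × 44.4 = 119.9 kN = 1.199×10^5 N
From P_cr = π²EI/(K·L)²:  L = (1/K)·√(π²EI/P_cr) = (1/0.5)·√(π²×1.00×10^11×1.134×10^-5/1.199×10^5)
L = 19.3 m

L_max ≈ 19.3 m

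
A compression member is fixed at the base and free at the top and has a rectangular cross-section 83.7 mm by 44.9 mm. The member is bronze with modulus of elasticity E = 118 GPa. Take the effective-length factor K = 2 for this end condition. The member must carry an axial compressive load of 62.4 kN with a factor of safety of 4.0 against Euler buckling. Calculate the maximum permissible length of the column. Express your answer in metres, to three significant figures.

Buckling occurs about the weak axis: I_min = h·b³/12 with b = 44.9 mm (the shorter side).
I_min = 83.7×44.9³/12 = 6.314×10^5 mm⁴
I = 6.314×10^-7 m⁴
Required critical load P_cr = n·P = 4.0 × 62.4 = 249.6 kN = 2.496×10^5 N
From P_cr = π²EI/(K·L)²:  L = (1/K)·√(π²EI/P_cr) = (1/2)·√(π²×1.18×10^11×6.314×10^-7/2.496×10^5)
L = 0.858 m

L_max ≈ 0.858 m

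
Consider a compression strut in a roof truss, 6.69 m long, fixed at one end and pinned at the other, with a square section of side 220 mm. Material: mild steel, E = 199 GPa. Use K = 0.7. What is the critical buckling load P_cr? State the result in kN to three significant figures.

P_cr ≈ 17500 kN

I = a⁴/12 = 220⁴/12 = 1.952×10^8 mm⁴
I = 1.952×10^8 mm⁴ = 1.952×10^-4 m⁴
Effective length L_e = K·L = 0.7 × 6.69 = 4.683 m
P_cr = π²EI / L_e² = π² × 199×10⁹ × 1.952×10^-4 / 4.683² = 1.748×10^7 N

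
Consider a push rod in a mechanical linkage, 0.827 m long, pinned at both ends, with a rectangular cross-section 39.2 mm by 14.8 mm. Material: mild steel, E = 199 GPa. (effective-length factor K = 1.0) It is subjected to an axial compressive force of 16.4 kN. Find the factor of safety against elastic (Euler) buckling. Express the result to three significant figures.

Buckling occurs about the weak axis: I_min = h·b³/12 with b = 14.8 mm (the shorter side).
I_min = 39.2×14.8³/12 = 1.059×10^4 mm⁴
I = 1.059×10^4 mm⁴ = 1.059×10^-8 m⁴
Effective length L_e = K·L = 1 × 0.827 = 0.8270 m
P_cr = π²EI / L_e² = π² × 199×10⁹ × 1.059×10^-8 / 0.8270² = 3.041×10^4 N
Factor of safety n = P_cr / P = 30.411 / 16.4 = 1.85

n ≈ 1.85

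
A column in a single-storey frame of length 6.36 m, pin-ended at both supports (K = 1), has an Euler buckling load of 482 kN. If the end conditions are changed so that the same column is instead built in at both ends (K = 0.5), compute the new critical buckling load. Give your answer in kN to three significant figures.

P_cr ≈ 1930 kN

P_cr ∝ 1/K², so P_cr,new = P_cr,old × (K_old/K_new)² = 482 × (1/0.5)²
= 482 × 4.000 = 1930 kN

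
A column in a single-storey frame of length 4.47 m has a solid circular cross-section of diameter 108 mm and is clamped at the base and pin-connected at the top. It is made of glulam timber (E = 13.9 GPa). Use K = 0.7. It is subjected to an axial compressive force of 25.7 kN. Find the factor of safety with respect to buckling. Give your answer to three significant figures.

I = πd⁴/64 = π×108⁴/64 = 6.678×10^6 mm⁴
I = 6.678×10^6 mm⁴ = 6.678×10^-6 m⁴
Effective length L_e = K·L = 0.7 × 4.47 = 3.129 m
P_cr = π²EI / L_e² = π² × 13.9×10⁹ × 6.678×10^-6 / 3.129² = 9.358×10^4 N
Factor of safety n = P_cr / P = 93.577 / 25.7 = 3.64

n ≈ 3.64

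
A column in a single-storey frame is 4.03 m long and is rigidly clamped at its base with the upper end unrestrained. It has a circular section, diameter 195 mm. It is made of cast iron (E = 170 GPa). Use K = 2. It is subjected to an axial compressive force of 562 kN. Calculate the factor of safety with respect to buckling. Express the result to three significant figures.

I = πd⁴/64 = π×195⁴/64 = 7.098×10^7 mm⁴
I = 7.098×10^7 mm⁴ = 7.098×10^-5 m⁴
Effective length L_e = K·L = 2 × 4.03 = 8.060 m
P_cr = π²EI / L_e² = π² × 170×10⁹ × 7.098×10^-5 / 8.060² = 1.833×10^6 N
Factor of safety n = P_cr / P = 1833.1 / 562 = 3.26

n ≈ 3.26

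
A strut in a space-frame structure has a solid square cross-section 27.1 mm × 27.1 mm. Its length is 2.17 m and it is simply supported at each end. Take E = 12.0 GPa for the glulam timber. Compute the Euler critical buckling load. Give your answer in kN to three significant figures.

P_cr ≈ 1.13 kN

I = a⁴/12 = 27.1⁴/12 = 4.495×10^4 mm⁴
I = 4.495×10^4 mm⁴ = 4.495×10^-8 m⁴
Effective length L_e = K·L = 1 × 2.17 = 2.170 m
P_cr = π²EI / L_e² = π² × 12.0×10⁹ × 4.495×10^-8 / 2.170² = 1.130×10^3 N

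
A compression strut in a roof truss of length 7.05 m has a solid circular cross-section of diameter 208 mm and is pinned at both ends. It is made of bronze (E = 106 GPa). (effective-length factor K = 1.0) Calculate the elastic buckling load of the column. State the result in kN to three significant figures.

I = πd⁴/64 = π×208⁴/64 = 9.188×10^7 mm⁴
I = 9.188×10^7 mm⁴ = 9.188×10^-5 m⁴
Effective length L_e = K·L = 1 × 7.05 = 7.050 m
P_cr = π²EI / L_e² = π² × 106×10⁹ × 9.188×10^-5 / 7.050² = 1.934×10^6 N

P_cr ≈ 1930 kN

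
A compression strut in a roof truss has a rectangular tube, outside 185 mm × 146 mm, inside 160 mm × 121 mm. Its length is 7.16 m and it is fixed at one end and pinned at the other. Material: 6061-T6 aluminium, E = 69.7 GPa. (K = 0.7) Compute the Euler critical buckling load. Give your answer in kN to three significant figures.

P_cr ≈ 667 kN

Weak-axis I_min = (h_o·b_o³ − h_i·b_i³)/12 with b_o = 146, b_i = 121.0 mm (shorter outer/inner sides).
I_min = (185×146³ − 160.0×121.0³)/12 = 2.436×10^7 mm⁴
I = 2.436×10^7 mm⁴ = 2.436×10^-5 m⁴
Effective length L_e = K·L = 0.7 × 7.16 = 5.012 m
P_cr = π²EI / L_e² = π² × 69.7×10⁹ × 2.436×10^-5 / 5.012² = 6.670×10^5 N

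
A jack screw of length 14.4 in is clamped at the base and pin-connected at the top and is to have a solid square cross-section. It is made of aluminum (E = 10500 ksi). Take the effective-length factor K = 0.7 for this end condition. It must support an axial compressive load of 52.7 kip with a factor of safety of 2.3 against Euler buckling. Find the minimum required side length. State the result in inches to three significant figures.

a ≈ 1.09 in

Required P_cr = n·P = 2.3 × 52.7 = 121.2 kip
L_e = K·L = 0.7 × 14.4 = 10.08 in
Required I = P_cr·L_e²/(π²E) = 1.212×10^5 × 10.08² / (π² × 1.05×10^7) = 0.1188 in⁴
Solid square: I = a⁴/12  ⇒  a = (12I)^(1/4) = (12×0.1188)^(1/4) = 1.09 in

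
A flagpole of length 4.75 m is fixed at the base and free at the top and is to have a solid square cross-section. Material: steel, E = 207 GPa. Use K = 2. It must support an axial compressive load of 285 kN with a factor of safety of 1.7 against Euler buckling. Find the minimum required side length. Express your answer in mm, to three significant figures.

a ≈ 127 mm

Required P_cr = n·P = 1.7 × 285 = 484.5 kN
L_e = K·L = 2 × 4.75 = 9.500 m
Required I = P_cr·L_e²/(π²E) = 4.845×10^5 × 9.500² / (π² × 2.07×10^11) = 2.140×10^-5 m⁴
I_req = 2.140×10^7 mm⁴
Solid square: I = a⁴/12  ⇒  a = (12I)^(1/4) = (12×2.140×10^7)^(1/4) = 127 mm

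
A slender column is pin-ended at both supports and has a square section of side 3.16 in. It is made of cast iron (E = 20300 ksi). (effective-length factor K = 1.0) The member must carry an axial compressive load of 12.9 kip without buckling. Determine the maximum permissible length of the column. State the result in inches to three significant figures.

L_max ≈ 359 in

I = a⁴/12 = 3.16⁴/12 = 8.309 in⁴
At the buckling limit P_cr = P = 1.290×10^4 lb
From P_cr = π²EI/(K·L)²:  L = (1/K)·√(π²EI/P_cr) = (1/1)·√(π²×2.03×10^7×8.309/1.290×10^4)
L = 359 in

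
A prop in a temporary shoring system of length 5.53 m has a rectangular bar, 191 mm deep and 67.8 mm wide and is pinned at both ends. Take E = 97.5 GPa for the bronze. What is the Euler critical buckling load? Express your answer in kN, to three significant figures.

Buckling occurs about the weak axis: I_min = h·b³/12 with b = 67.8 mm (the shorter side).
I_min = 191×67.8³/12 = 4.961×10^6 mm⁴
I = 4.961×10^6 mm⁴ = 4.961×10^-6 m⁴
Effective length L_e = K·L = 1 × 5.53 = 5.530 m
P_cr = π²EI / L_e² = π² × 97.5×10⁹ × 4.961×10^-6 / 5.530² = 1.561×10^5 N

P_cr ≈ 156 kN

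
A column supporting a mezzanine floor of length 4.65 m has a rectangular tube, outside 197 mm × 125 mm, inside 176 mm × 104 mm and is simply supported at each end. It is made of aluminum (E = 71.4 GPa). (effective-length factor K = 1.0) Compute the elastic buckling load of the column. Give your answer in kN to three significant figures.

Weak-axis I_min = (h_o·b_o³ − h_i·b_i³)/12 with b_o = 125, b_i = 104.0 mm (shorter outer/inner sides).
I_min = (197×125³ − 176.0×104.0³)/12 = 1.557×10^7 mm⁴
I = 1.557×10^7 mm⁴ = 1.557×10^-5 m⁴
Effective length L_e = K·L = 1 × 4.65 = 4.650 m
P_cr = π²EI / L_e² = π² × 71.4×10⁹ × 1.557×10^-5 / 4.650² = 5.073×10^5 N

P_cr ≈ 507 kN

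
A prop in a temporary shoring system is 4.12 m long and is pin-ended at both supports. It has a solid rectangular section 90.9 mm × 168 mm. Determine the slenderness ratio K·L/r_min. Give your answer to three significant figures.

λ ≈ 157

Buckling occurs about the weak axis: I_min = h·b³/12 with b = 90.9 mm (the shorter side).
I_min = 168×90.9³/12 = 1.052×10^7 mm⁴
A = 1.527×10^4 mm²;  r_min = √(I/A) = √(1.052×10^7/1.527×10^4) = 26.24 mm
L_e = K·L = 1 × 4.12 m = 4.120 m = 4120.0 mm
λ = L_e / r_min = 4120.0 / 26.24 = 157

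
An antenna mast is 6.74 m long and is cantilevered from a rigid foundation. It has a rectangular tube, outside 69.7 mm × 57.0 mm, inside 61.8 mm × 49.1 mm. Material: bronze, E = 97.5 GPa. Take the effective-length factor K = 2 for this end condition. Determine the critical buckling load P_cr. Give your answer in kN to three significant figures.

P_cr ≈ 2.47 kN

Weak-axis I_min = (h_o·b_o³ − h_i·b_i³)/12 with b_o = 57.0, b_i = 49.10 mm (shorter outer/inner sides).
I_min = (69.7×57.0³ − 61.80×49.10³)/12 = 4.661×10^5 mm⁴
I = 4.661×10^5 mm⁴ = 4.661×10^-7 m⁴
Effective length L_e = K·L = 2 × 6.74 = 13.48 m
P_cr = π²EI / L_e² = π² × 97.5×10⁹ × 4.661×10^-7 / 13.48² = 2.468×10^3 N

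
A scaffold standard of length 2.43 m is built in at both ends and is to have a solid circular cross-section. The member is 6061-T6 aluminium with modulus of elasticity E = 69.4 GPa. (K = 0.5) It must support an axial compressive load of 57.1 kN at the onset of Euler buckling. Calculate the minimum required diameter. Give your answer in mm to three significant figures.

d ≈ 39.8 mm

L_e = K·L = 0.5 × 2.43 = 1.215 m
Required I = P_cr·L_e²/(π²E) = 5.710×10^4 × 1.215² / (π² × 6.94×10^10) = 1.231×10^-7 m⁴
I_req = 1.231×10^5 mm⁴
Solid circle: I = πd⁴/64  ⇒  d = (64I/π)^(1/4) = (64×1.231×10^5/π)^(1/4) = 39.8 mm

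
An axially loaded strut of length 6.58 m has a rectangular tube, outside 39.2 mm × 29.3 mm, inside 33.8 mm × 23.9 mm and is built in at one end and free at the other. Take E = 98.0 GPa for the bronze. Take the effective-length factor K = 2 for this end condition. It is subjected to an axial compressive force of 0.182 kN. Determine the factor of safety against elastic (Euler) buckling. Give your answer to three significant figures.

Weak-axis I_min = (h_o·b_o³ − h_i·b_i³)/12 with b_o = 29.3, b_i = 23.90 mm (shorter outer/inner sides).
I_min = (39.2×29.3³ − 33.80×23.90³)/12 = 4.372×10^4 mm⁴
I = 4.372×10^4 mm⁴ = 4.372×10^-8 m⁴
Effective length L_e = K·L = 2 × 6.58 = 13.16 m
P_cr = π²EI / L_e² = π² × 98.0×10⁹ × 4.372×10^-8 / 13.16² = 244.1 N
Factor of safety n = P_cr / P = 0.24415 / 0.182 = 1.34

n ≈ 1.34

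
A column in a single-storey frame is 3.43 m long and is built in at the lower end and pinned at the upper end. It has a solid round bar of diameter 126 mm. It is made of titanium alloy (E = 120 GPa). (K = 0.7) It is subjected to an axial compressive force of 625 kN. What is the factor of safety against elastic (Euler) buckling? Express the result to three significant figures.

n ≈ 4.07

I = πd⁴/64 = π×126⁴/64 = 1.237×10^7 mm⁴
I = 1.237×10^7 mm⁴ = 1.237×10^-5 m⁴
Effective length L_e = K·L = 0.7 × 3.43 = 2.401 m
P_cr = π²EI / L_e² = π² × 120×10⁹ × 1.237×10^-5 / 2.401² = 2.542×10^6 N
Factor of safety n = P_cr / P = 2541.8 / 625 = 4.07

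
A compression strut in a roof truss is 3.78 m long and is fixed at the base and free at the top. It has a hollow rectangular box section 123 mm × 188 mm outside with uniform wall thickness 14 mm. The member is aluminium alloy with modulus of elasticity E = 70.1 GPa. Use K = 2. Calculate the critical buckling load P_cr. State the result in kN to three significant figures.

Inner dimensions: h_i = 188 − 2×14 = 160.0 mm, b_i = 123 − 2×14 = 95.00 mm
Weak-axis I_min = (h_o·b_o³ − h_i·b_i³)/12 with b_o = 123, b_i = 95.00 mm (shorter outer/inner sides).
I_min = (188×123³ − 160.0×95.00³)/12 = 1.772×10^7 mm⁴
I = 1.772×10^7 mm⁴ = 1.772×10^-5 m⁴
Effective length L_e = K·L = 2 × 3.78 = 7.560 m
P_cr = π²EI / L_e² = π² × 70.1×10⁹ × 1.772×10^-5 / 7.560² = 2.145×10^5 N

P_cr ≈ 215 kN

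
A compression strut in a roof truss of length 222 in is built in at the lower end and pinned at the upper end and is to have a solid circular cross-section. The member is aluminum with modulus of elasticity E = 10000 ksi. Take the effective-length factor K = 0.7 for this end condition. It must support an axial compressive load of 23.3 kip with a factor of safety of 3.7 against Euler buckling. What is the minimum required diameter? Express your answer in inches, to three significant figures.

d ≈ 4.55 in

Required P_cr = n·P = 3.7 × 23.3 = 86.21 kip
L_e = K·L = 0.7 × 222 = 155.4 in
Required I = P_cr·L_e²/(π²E) = 8.621×10^4 × 155.4² / (π² × 1.00×10^7) = 21.09 in⁴
Solid circle: I = πd⁴/64  ⇒  d = (64I/π)^(1/4) = (64×21.09/π)^(1/4) = 4.55 in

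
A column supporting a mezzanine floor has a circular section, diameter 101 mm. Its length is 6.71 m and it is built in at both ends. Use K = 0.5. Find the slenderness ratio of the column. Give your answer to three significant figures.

λ ≈ 133

I = πd⁴/64 = π×101⁴/64 = 5.108×10^6 mm⁴
A = 8.012×10^3 mm²;  r_min = √(I/A) = √(5.108×10^6/8.012×10^3) = 25.25 mm
L_e = K·L = 0.5 × 6.71 m = 3.355 m = 3355.0 mm
λ = L_e / r_min = 3355.0 / 25.25 = 133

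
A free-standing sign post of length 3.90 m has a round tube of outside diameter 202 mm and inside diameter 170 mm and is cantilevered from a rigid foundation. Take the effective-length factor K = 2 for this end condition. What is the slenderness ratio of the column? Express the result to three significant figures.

d_o = 202 mm, d_i = 170 mm
I = π(d_o⁴ − d_i⁴)/64 = π(202⁴ − 170.0⁴)/64 = 4.073×10^7 mm⁴
A = 9.349×10^3 mm²;  r_min = √(I/A) = √(4.073×10^7/9.349×10^3) = 66.00 mm
L_e = K·L = 2 × 3.90 m = 7.800 m = 7800.0 mm
λ = L_e / r_min = 7800.0 / 66.00 = 118

λ ≈ 118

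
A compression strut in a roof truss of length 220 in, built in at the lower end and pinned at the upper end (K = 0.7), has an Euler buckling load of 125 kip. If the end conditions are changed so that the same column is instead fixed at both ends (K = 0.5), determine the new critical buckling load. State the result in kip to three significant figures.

P_cr ≈ 245 kip

P_cr ∝ 1/K², so P_cr,new = P_cr,old × (K_old/K_new)² = 125 × (0.7/0.5)²
= 125 × 1.960 = 245 kip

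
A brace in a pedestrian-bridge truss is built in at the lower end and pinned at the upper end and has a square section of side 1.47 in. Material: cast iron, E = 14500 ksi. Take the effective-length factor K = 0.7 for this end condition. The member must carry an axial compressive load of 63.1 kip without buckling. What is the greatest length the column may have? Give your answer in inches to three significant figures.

L_max ≈ 42.4 in

I = a⁴/12 = 1.47⁴/12 = 0.3891 in⁴
At the buckling limit P_cr = P = 6.310×10^4 lb
From P_cr = π²EI/(K·L)²:  L = (1/K)·√(π²EI/P_cr) = (1/0.7)·√(π²×1.45×10^7×0.3891/6.310×10^4)
L = 42.4 in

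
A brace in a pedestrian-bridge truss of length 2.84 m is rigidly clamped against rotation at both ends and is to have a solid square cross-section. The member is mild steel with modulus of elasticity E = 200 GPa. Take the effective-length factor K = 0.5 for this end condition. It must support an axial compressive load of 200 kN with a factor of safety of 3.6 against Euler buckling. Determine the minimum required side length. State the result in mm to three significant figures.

Required P_cr = n·P = 3.6 × 200 = 720.0 kN
L_e = K·L = 0.5 × 2.84 = 1.420 m
Required I = P_cr·L_e²/(π²E) = 7.200×10^5 × 1.420² / (π² × 2.00×10^11) = 7.355×10^-7 m⁴
I_req = 7.355×10^5 mm⁴
Solid square: I = a⁴/12  ⇒  a = (12I)^(1/4) = (12×7.355×10^5)^(1/4) = 54.5 mm

a ≈ 54.5 mm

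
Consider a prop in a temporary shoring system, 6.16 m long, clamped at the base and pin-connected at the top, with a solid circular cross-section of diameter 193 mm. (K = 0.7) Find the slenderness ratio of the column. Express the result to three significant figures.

I = πd⁴/64 = π×193⁴/64 = 6.811×10^7 mm⁴
A = 2.926×10^4 mm²;  r_min = √(I/A) = √(6.811×10^7/2.926×10^4) = 48.25 mm
L_e = K·L = 0.7 × 6.16 m = 4.312 m = 4312.0 mm
λ = L_e / r_min = 4312.0 / 48.25 = 89.4

λ ≈ 89.4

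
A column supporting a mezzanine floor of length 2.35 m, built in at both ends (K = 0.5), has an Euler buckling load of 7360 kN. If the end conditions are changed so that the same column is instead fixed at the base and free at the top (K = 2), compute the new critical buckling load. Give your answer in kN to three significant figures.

P_cr ≈ 460 kN

P_cr ∝ 1/K², so P_cr,new = P_cr,old × (K_old/K_new)² = 7360 × (0.5/2)²
= 7360 × 0.06250 = 460 kN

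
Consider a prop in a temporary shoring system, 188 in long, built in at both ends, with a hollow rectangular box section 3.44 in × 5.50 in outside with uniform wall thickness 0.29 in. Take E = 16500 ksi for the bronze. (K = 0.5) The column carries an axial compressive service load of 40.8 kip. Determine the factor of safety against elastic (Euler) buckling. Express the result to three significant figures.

n ≈ 4.10

Inner dimensions: h_i = 5.50 − 2×0.29 = 4.920 in, b_i = 3.44 − 2×0.29 = 2.860 in
Weak-axis I_min = (h_o·b_o³ − h_i·b_i³)/12 with b_o = 3.44, b_i = 2.860 in (shorter outer/inner sides).
I_min = (5.50×3.44³ − 4.920×2.860³)/12 = 9.066 in⁴
Effective length L_e = K·L = 0.5 × 188 = 94.00 in
P_cr = π²EI / L_e² = π² × 16500×10³ × 9.066 / 94.00² = 1.671×10^5 lb
Factor of safety n = P_cr / P = 167.09 / 40.8 = 4.10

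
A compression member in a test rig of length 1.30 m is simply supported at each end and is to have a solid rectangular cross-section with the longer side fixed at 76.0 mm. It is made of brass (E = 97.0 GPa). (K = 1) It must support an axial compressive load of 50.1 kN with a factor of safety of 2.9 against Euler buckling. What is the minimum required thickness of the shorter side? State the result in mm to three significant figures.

Required P_cr = n·P = 2.9 × 50.1 = 145.3 kN
L_e = K·L = 1 × 1.30 = 1.300 m
Required I = P_cr·L_e²/(π²E) = 1.453×10^5 × 1.300² / (π² × 9.70×10^10) = 2.565×10^-7 m⁴
I_req = 2.565×10^5 mm⁴
Rectangle, weak axis: I_min = h·b³/12 with h = 76.0 mm fixed  ⇒  b = (12I/h)^(1/3) = 34.3 mm

b ≈ 34.3 mm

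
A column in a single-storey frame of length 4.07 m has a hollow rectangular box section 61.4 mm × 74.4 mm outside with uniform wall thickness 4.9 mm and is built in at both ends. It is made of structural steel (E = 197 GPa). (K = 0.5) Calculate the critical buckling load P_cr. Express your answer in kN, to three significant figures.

Inner dimensions: h_i = 74.4 − 2×4.9 = 64.60 mm, b_i = 61.4 − 2×4.9 = 51.60 mm
Weak-axis I_min = (h_o·b_o³ − h_i·b_i³)/12 with b_o = 61.4, b_i = 51.60 mm (shorter outer/inner sides).
I_min = (74.4×61.4³ − 64.60×51.60³)/12 = 6.955×10^5 mm⁴
I = 6.955×10^5 mm⁴ = 6.955×10^-7 m⁴
Effective length L_e = K·L = 0.5 × 4.07 = 2.035 m
P_cr = π²EI / L_e² = π² × 197×10⁹ × 6.955×10^-7 / 2.035² = 3.266×10^5 N

P_cr ≈ 327 kN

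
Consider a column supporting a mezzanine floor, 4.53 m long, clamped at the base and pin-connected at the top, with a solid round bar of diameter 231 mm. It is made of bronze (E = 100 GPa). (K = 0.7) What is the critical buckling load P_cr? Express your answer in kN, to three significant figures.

P_cr ≈ 13700 kN

I = πd⁴/64 = π×231⁴/64 = 1.398×10^8 mm⁴
I = 1.398×10^8 mm⁴ = 1.398×10^-4 m⁴
Effective length L_e = K·L = 0.7 × 4.53 = 3.171 m
P_cr = π²EI / L_e² = π² × 100×10⁹ × 1.398×10^-4 / 3.171² = 1.372×10^7 N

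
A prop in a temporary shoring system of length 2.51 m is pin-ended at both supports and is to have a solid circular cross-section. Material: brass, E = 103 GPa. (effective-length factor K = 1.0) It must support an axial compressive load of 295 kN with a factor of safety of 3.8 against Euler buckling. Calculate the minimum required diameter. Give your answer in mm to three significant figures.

d ≈ 109 mm

Required P_cr = n·P = 3.8 × 295 = 1121 kN
L_e = K·L = 1 × 2.51 = 2.510 m
Required I = P_cr·L_e²/(π²E) = 1.121×10^6 × 2.510² / (π² × 1.03×10^11) = 6.947×10^-6 m⁴
I_req = 6.947×10^6 mm⁴
Solid circle: I = πd⁴/64  ⇒  d = (64I/π)^(1/4) = (64×6.947×10^6/π)^(1/4) = 109 mm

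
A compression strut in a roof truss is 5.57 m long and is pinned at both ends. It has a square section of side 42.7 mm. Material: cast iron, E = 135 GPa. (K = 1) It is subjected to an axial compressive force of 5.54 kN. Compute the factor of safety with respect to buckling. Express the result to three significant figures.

n ≈ 2.15

I = a⁴/12 = 42.7⁴/12 = 2.770×10^5 mm⁴
I = 2.770×10^5 mm⁴ = 2.770×10^-7 m⁴
Effective length L_e = K·L = 1 × 5.57 = 5.570 m
P_cr = π²EI / L_e² = π² × 135×10⁹ × 2.770×10^-7 / 5.570² = 1.190×10^4 N
Factor of safety n = P_cr / P = 11.897 / 5.54 = 2.15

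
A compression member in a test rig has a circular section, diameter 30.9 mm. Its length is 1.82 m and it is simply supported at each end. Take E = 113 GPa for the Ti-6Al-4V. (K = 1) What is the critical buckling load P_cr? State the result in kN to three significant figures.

P_cr ≈ 15.1 kN

I = πd⁴/64 = π×30.9⁴/64 = 4.475×10^4 mm⁴
I = 4.475×10^4 mm⁴ = 4.475×10^-8 m⁴
Effective length L_e = K·L = 1 × 1.82 = 1.820 m
P_cr = π²EI / L_e² = π² × 113×10⁹ × 4.475×10^-8 / 1.820² = 1.507×10^4 N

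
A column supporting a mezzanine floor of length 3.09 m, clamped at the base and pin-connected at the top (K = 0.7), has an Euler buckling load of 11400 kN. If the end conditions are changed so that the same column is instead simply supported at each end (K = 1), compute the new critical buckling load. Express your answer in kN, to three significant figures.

P_cr ≈ 5590 kN

P_cr ∝ 1/K², so P_cr,new = P_cr,old × (K_old/K_new)² = 11400 × (0.7/1)²
= 11400 × 0.4900 = 5590 kN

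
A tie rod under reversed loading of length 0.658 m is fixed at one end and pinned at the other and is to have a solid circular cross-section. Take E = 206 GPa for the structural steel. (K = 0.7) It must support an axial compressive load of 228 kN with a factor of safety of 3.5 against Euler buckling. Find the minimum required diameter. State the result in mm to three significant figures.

d ≈ 36.1 mm

Required P_cr = n·P = 3.5 × 228 = 798.0 kN
L_e = K·L = 0.7 × 0.658 = 0.4606 m
Required I = P_cr·L_e²/(π²E) = 7.980×10^5 × 0.4606² / (π² × 2.06×10^11) = 8.327×10^-8 m⁴
I_req = 8.327×10^4 mm⁴
Solid circle: I = πd⁴/64  ⇒  d = (64I/π)^(1/4) = (64×8.327×10^4/π)^(1/4) = 36.1 mm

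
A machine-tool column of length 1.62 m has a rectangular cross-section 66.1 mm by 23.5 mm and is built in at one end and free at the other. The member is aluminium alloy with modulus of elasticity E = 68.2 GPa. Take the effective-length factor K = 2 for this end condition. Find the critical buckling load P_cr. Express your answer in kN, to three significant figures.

Buckling occurs about the weak axis: I_min = h·b³/12 with b = 23.5 mm (the shorter side).
I_min = 66.1×23.5³/12 = 7.149×10^4 mm⁴
I = 7.149×10^4 mm⁴ = 7.149×10^-8 m⁴
Effective length L_e = K·L = 2 × 1.62 = 3.240 m
P_cr = π²EI / L_e² = π² × 68.2×10⁹ × 7.149×10^-8 / 3.240² = 4.584×10^3 N

P_cr ≈ 4.58 kN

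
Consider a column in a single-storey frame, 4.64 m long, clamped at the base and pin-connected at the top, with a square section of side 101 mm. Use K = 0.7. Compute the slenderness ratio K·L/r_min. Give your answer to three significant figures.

λ ≈ 111

I = a⁴/12 = 101⁴/12 = 8.672×10^6 mm⁴
A = 1.020×10^4 mm²;  r_min = √(I/A) = √(8.672×10^6/1.020×10^4) = 29.16 mm
L_e = K·L = 0.7 × 4.64 m = 3.248 m = 3248.0 mm
λ = L_e / r_min = 3248.0 / 29.16 = 111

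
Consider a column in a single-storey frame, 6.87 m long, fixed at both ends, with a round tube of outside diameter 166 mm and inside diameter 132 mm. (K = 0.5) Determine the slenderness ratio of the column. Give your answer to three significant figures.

λ ≈ 64.8

d_o = 166 mm, d_i = 132 mm
I = π(d_o⁴ − d_i⁴)/64 = π(166⁴ − 132.0⁴)/64 = 2.237×10^7 mm⁴
A = 7.958×10^3 mm²;  r_min = √(I/A) = √(2.237×10^7/7.958×10^3) = 53.02 mm
L_e = K·L = 0.5 × 6.87 m = 3.435 m = 3435.0 mm
λ = L_e / r_min = 3435.0 / 53.02 = 64.8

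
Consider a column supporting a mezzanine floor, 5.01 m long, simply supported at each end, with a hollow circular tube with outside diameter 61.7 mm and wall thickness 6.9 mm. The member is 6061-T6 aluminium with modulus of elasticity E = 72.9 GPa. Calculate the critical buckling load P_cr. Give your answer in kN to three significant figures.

P_cr ≈ 13.0 kN

Inner diameter d_i = 61.7 − 2×6.9 = 47.90 mm
I = π(d_o⁴ − d_i⁴)/64 = π(61.7⁴ − 47.90⁴)/64 = 4.530×10^5 mm⁴
I = 4.530×10^5 mm⁴ = 4.530×10^-7 m⁴
Effective length L_e = K·L = 1 × 5.01 = 5.010 m
P_cr = π²EI / L_e² = π² × 72.9×10⁹ × 4.530×10^-7 / 5.010² = 1.298×10^4 N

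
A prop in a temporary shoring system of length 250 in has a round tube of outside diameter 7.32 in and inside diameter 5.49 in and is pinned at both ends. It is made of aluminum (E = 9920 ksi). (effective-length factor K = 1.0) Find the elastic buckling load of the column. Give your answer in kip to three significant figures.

d_o = 7.32 in, d_i = 5.49 in
I = π(d_o⁴ − d_i⁴)/64 = π(7.32⁴ − 5.490⁴)/64 = 96.34 in⁴
Effective length L_e = K·L = 1 × 250 = 250.0 in
P_cr = π²EI / L_e² = π² × 9920×10³ × 96.34 / 250.0² = 1.509×10^5 lb

P_cr ≈ 151 kip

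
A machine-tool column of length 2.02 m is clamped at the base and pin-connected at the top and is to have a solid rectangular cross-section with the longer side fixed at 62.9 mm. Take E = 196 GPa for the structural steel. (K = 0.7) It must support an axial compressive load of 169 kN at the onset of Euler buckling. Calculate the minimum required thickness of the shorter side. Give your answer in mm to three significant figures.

b ≈ 32.2 mm

L_e = K·L = 0.7 × 2.02 = 1.414 m
Required I = P_cr·L_e²/(π²E) = 1.690×10^5 × 1.414² / (π² × 1.96×10^11) = 1.747×10^-7 m⁴
I_req = 1.747×10^5 mm⁴
Rectangle, weak axis: I_min = h·b³/12 with h = 62.9 mm fixed  ⇒  b = (12I/h)^(1/3) = 32.2 mm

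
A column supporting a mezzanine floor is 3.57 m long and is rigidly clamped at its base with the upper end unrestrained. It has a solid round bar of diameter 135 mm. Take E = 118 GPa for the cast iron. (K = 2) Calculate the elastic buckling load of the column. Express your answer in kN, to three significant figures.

P_cr ≈ 372 kN

I = πd⁴/64 = π×135⁴/64 = 1.630×10^7 mm⁴
I = 1.630×10^7 mm⁴ = 1.630×10^-5 m⁴
Effective length L_e = K·L = 2 × 3.57 = 7.140 m
P_cr = π²EI / L_e² = π² × 118×10⁹ × 1.630×10^-5 / 7.140² = 3.725×10^5 N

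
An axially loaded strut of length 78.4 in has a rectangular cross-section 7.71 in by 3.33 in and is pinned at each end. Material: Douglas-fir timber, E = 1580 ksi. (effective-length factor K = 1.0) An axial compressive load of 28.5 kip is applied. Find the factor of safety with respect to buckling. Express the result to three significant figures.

Buckling occurs about the weak axis: I_min = h·b³/12 with b = 3.33 in (the shorter side).
I_min = 7.71×3.33³/12 = 23.72 in⁴
Effective length L_e = K·L = 1 × 78.4 = 78.40 in
P_cr = π²EI / L_e² = π² × 1580×10³ × 23.72 / 78.40² = 6.019×10^4 lb
Factor of safety n = P_cr / P = 60.191 / 28.5 = 2.11

n ≈ 2.11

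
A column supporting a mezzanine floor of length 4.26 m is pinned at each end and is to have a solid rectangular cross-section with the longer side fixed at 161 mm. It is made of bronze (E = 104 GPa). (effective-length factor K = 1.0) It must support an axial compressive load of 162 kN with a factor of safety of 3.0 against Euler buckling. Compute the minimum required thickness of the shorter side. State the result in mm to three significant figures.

Required P_cr = n·P = 3.0 × 162 = 486.0 kN
L_e = K·L = 1 × 4.26 = 4.260 m
Required I = P_cr·L_e²/(π²E) = 4.860×10^5 × 4.260² / (π² × 1.04×10^11) = 8.593×10^-6 m⁴
I_req = 8.593×10^6 mm⁴
Rectangle, weak axis: I_min = h·b³/12 with h = 161 mm fixed  ⇒  b = (12I/h)^(1/3) = 86.2 mm

b ≈ 86.2 mm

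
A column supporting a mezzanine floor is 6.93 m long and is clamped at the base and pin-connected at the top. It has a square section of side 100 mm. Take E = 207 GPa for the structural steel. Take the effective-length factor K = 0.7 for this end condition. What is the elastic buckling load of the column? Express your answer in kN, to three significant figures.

P_cr ≈ 723 kN

I = a⁴/12 = 100⁴/12 = 8.333×10^6 mm⁴
I = 8.333×10^6 mm⁴ = 8.333×10^-6 m⁴
Effective length L_e = K·L = 0.7 × 6.93 = 4.851 m
P_cr = π²EI / L_e² = π² × 207×10⁹ × 8.333×10^-6 / 4.851² = 7.235×10^5 N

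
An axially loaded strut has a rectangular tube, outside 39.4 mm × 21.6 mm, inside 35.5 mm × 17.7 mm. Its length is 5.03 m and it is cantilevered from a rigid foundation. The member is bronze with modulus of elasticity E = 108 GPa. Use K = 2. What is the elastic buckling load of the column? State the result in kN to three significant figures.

Weak-axis I_min = (h_o·b_o³ − h_i·b_i³)/12 with b_o = 21.6, b_i = 17.70 mm (shorter outer/inner sides).
I_min = (39.4×21.6³ − 35.50×17.70³)/12 = 1.668×10^4 mm⁴
I = 1.668×10^4 mm⁴ = 1.668×10^-8 m⁴
Effective length L_e = K·L = 2 × 5.03 = 10.06 m
P_cr = π²EI / L_e² = π² × 108×10⁹ × 1.668×10^-8 / 10.06² = 175.7 N

P_cr ≈ 0.176 kN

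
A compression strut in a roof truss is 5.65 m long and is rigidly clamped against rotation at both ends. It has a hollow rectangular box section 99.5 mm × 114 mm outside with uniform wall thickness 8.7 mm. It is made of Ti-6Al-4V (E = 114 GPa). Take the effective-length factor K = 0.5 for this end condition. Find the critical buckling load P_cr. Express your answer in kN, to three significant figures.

P_cr ≈ 691 kN

Inner dimensions: h_i = 114 − 2×8.7 = 96.60 mm, b_i = 99.5 − 2×8.7 = 82.10 mm
Weak-axis I_min = (h_o·b_o³ − h_i·b_i³)/12 with b_o = 99.5, b_i = 82.10 mm (shorter outer/inner sides).
I_min = (114×99.5³ − 96.60×82.10³)/12 = 4.903×10^6 mm⁴
I = 4.903×10^6 mm⁴ = 4.903×10^-6 m⁴
Effective length L_e = K·L = 0.5 × 5.65 = 2.825 m
P_cr = π²EI / L_e² = π² × 114×10⁹ × 4.903×10^-6 / 2.825² = 6.913×10^5 N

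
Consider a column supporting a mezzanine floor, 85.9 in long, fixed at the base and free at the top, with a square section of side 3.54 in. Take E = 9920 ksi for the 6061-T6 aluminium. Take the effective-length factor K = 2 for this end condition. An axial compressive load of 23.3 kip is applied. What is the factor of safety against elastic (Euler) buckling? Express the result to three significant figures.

I = a⁴/12 = 3.54⁴/12 = 13.09 in⁴
Effective length L_e = K·L = 2 × 85.9 = 171.8 in
P_cr = π²EI / L_e² = π² × 9920×10³ × 13.09 / 171.8² = 4.341×10^4 lb
Factor of safety n = P_cr / P = 43.411 / 23.3 = 1.86

n ≈ 1.86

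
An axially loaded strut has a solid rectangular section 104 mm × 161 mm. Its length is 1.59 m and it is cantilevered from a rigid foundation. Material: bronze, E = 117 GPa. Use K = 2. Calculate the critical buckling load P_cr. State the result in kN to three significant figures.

Buckling occurs about the weak axis: I_min = h·b³/12 with b = 104 mm (the shorter side).
I_min = 161×104³/12 = 1.509×10^7 mm⁴
I = 1.509×10^7 mm⁴ = 1.509×10^-5 m⁴
Effective length L_e = K·L = 2 × 1.59 = 3.180 m
P_cr = π²EI / L_e² = π² × 117×10⁹ × 1.509×10^-5 / 3.180² = 1.723×10^6 N

P_cr ≈ 1720 kN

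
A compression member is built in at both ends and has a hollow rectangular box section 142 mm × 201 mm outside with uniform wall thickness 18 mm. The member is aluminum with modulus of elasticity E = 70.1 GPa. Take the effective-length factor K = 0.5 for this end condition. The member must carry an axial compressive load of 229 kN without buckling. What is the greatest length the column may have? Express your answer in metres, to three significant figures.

Inner dimensions: h_i = 201 − 2×18 = 165.0 mm, b_i = 142 − 2×18 = 106.0 mm
Weak-axis I_min = (h_o·b_o³ − h_i·b_i³)/12 with b_o = 142, b_i = 106.0 mm (shorter outer/inner sides).
I_min = (201×142³ − 165.0×106.0³)/12 = 3.158×10^7 mm⁴
I = 3.158×10^-5 m⁴
At the buckling limit P_cr = P = 2.290×10^5 N
From P_cr = π²EI/(K·L)²:  L = (1/K)·√(π²EI/P_cr) = (1/0.5)·√(π²×7.01×10^10×3.158×10^-5/2.290×10^5)
L = 19.5 m

L_max ≈ 19.5 m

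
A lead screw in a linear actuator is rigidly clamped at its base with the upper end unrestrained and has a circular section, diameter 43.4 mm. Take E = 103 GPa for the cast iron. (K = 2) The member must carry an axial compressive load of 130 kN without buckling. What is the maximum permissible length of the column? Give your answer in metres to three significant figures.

I = πd⁴/64 = π×43.4⁴/64 = 1.742×10^5 mm⁴
I = 1.742×10^-7 m⁴
At the buckling limit P_cr = P = 1.300×10^5 N
From P_cr = π²EI/(K·L)²:  L = (1/K)·√(π²EI/P_cr) = (1/2)·√(π²×1.03×10^11×1.742×10^-7/1.300×10^5)
L = 0.583 m

L_max ≈ 0.583 m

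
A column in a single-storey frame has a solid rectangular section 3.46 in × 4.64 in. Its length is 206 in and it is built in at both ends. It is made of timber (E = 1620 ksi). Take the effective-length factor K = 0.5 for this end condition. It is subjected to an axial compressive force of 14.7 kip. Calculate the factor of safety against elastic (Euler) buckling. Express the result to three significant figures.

Buckling occurs about the weak axis: I_min = h·b³/12 with b = 3.46 in (the shorter side).
I_min = 4.64×3.46³/12 = 16.02 in⁴
Effective length L_e = K·L = 0.5 × 206 = 103.0 in
P_cr = π²EI / L_e² = π² × 1620×10³ × 16.02 / 103.0² = 2.414×10^4 lb
Factor of safety n = P_cr / P = 24.138 / 14.7 = 1.64

n ≈ 1.64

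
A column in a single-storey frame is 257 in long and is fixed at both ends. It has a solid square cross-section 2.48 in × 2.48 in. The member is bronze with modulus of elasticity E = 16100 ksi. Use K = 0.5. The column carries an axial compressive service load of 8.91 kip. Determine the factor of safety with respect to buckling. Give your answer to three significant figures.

I = a⁴/12 = 2.48⁴/12 = 3.152 in⁴
Effective length L_e = K·L = 0.5 × 257 = 128.5 in
P_cr = π²EI / L_e² = π² × 16100×10³ × 3.152 / 128.5² = 3.034×10^4 lb
Factor of safety n = P_cr / P = 30.335 / 8.91 = 3.40

n ≈ 3.40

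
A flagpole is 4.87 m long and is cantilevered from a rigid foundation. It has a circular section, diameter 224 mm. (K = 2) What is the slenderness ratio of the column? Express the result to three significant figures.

λ ≈ 174

For a solid circle r = d/4 = 224/4 = 56.00 mm
L_e = K·L = 2 × 4.87 m = 9.740 m = 9740.0 mm
λ = L_e / r_min = 9740.0 / 56.00 = 174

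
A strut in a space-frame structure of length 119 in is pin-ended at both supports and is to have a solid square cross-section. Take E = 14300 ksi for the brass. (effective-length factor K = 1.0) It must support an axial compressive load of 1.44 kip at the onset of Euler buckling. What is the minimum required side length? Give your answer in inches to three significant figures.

a ≈ 1.15 in

L_e = K·L = 1 × 119 = 119.0 in
Required I = P_cr·L_e²/(π²E) = 1.440×10^3 × 119.0² / (π² × 1.43×10^7) = 0.1445 in⁴
Solid square: I = a⁴/12  ⇒  a = (12I)^(1/4) = (12×0.1445)^(1/4) = 1.15 in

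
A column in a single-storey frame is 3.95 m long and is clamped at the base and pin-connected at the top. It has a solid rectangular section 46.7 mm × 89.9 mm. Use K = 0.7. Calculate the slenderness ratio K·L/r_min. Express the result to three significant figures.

Buckling occurs about the weak axis: I_min = h·b³/12 with b = 46.7 mm (the shorter side).
I_min = 89.9×46.7³/12 = 7.630×10^5 mm⁴
A = 4.198×10^3 mm²;  r_min = √(I/A) = √(7.630×10^5/4.198×10^3) = 13.48 mm
L_e = K·L = 0.7 × 3.95 m = 2.765 m = 2765.0 mm
λ = L_e / r_min = 2765.0 / 13.48 = 205

λ ≈ 205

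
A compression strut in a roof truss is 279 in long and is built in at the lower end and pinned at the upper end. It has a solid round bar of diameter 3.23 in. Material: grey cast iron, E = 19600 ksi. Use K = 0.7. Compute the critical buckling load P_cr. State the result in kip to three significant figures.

P_cr ≈ 27.1 kip

I = πd⁴/64 = π×3.23⁴/64 = 5.343 in⁴
Effective length L_e = K·L = 0.7 × 279 = 195.3 in
P_cr = π²EI / L_e² = π² × 19600×10³ × 5.343 / 195.3² = 2.710×10^4 lb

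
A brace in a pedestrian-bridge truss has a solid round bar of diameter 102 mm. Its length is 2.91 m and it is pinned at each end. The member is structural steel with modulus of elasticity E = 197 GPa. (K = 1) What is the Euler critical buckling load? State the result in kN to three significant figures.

I = πd⁴/64 = π×102⁴/64 = 5.313×10^6 mm⁴
I = 5.313×10^6 mm⁴ = 5.313×10^-6 m⁴
Effective length L_e = K·L = 1 × 2.91 = 2.910 m
P_cr = π²EI / L_e² = π² × 197×10⁹ × 5.313×10^-6 / 2.910² = 1.220×10^6 N

P_cr ≈ 1220 kN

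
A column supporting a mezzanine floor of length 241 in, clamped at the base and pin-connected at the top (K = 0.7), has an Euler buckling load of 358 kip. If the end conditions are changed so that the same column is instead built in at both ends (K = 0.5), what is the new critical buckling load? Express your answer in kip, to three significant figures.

P_cr ∝ 1/K², so P_cr,new = P_cr,old × (K_old/K_new)² = 358 × (0.7/0.5)²
= 358 × 1.960 = 702 kip

P_cr ≈ 702 kip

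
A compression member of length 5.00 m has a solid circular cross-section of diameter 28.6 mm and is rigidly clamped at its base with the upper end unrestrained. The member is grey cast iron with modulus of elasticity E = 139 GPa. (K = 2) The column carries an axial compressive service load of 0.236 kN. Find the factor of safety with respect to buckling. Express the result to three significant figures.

n ≈ 1.91

I = πd⁴/64 = π×28.6⁴/64 = 3.284×10^4 mm⁴
I = 3.284×10^4 mm⁴ = 3.284×10^-8 m⁴
Effective length L_e = K·L = 2 × 5.00 = 10.00 m
P_cr = π²EI / L_e² = π² × 139×10⁹ × 3.284×10^-8 / 10.00² = 450.6 N
Factor of safety n = P_cr / P = 0.45056 / 0.236 = 1.91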